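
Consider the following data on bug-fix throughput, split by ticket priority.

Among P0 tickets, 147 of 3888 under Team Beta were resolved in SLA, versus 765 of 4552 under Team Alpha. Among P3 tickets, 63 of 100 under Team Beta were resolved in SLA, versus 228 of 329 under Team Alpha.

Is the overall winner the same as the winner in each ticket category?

Yes

P0: Team Beta 147/3888 = 3.8%, Team Alpha 765/4552 = 16.8% → Team Alpha
P3: Team Beta 63/100 = 63.0%, Team Alpha 228/329 = 69.3% → Team Alpha
Overall: Team Beta 210/3988 = 5.3%, Team Alpha 993/4881 = 20.3% → Team Alpha
Team Alpha wins overall and in every ticket group — no reversal.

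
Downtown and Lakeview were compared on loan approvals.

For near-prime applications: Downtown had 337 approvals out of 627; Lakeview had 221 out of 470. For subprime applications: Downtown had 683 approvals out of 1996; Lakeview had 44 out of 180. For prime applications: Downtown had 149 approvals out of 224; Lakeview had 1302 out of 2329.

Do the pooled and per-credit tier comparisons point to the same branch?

Near-prime: Downtown 337/627 = 53.7%, Lakeview 221/470 = 47.0% → Downtown
Subprime: Downtown 683/1996 = 34.2%, Lakeview 44/180 = 24.4% → Downtown
Prime: Downtown 149/224 = 66.5%, Lakeview 1302/2329 = 55.9% → Downtown
Overall: Downtown 1169/2847 = 41.1%, Lakeview 1567/2979 = 52.6% → Lakeview
Downtown wins each credit group but Lakeview wins overall — the comparison reverses. Downtown's applications skew toward subprime, which has a lower base rate.

No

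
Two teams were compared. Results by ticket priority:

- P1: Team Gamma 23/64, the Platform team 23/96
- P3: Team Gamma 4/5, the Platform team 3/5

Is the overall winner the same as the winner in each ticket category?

P1: Team Gamma 23/64 = 35.9%, the Platform team 23/96 = 24.0% → Team Gamma
P3: Team Gamma 4/5 = 80.0%, the Platform team 3/5 = 60.0% → Team Gamma
Overall: Team Gamma 27/69 = 39.1%, the Platform team 26/101 = 25.7% → Team Gamma
Team Gamma wins overall and in every ticket group — no reversal.

Yes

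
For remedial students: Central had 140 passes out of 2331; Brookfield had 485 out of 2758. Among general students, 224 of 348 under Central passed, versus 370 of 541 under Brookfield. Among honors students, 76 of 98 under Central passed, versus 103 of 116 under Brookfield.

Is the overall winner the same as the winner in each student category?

Remedial: Central 140/2331 = 6.0%, Brookfield 485/2758 = 17.6% → Brookfield
General: Central 224/348 = 64.4%, Brookfield 370/541 = 68.4% → Brookfield
Honors: Central 76/98 = 77.6%, Brookfield 103/116 = 88.8% → Brookfield
Overall: Central 440/2777 = 15.8%, Brookfield 958/3415 = 28.1% → Brookfield
Brookfield wins overall and in every student group — no reversal.

Yes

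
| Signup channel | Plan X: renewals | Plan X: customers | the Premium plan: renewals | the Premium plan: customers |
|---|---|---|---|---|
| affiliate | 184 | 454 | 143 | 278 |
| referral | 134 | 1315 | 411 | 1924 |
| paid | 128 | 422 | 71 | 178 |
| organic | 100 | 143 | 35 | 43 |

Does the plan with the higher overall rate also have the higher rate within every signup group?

Affiliate: Plan X 184/454 = 40.5%, the Premium plan 143/278 = 51.4% → the Premium plan
Referral: Plan X 134/1315 = 10.2%, the Premium plan 411/1924 = 21.4% → the Premium plan
Paid: Plan X 128/422 = 30.3%, the Premium plan 71/178 = 39.9% → the Premium plan
Organic: Plan X 100/143 = 69.9%, the Premium plan 35/43 = 81.4% → the Premium plan
Overall: Plan X 546/2334 = 23.4%, the Premium plan 660/2423 = 27.2% → the Premium plan
The Premium plan wins overall and in every signup group — no reversal.

Yes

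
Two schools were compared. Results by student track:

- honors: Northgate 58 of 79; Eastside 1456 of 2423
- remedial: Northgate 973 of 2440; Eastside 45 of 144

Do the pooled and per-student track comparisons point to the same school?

No

Honors: Northgate 58/79 = 73.4%, Eastside 1456/2423 = 60.1% → Northgate
Remedial: Northgate 973/2440 = 39.9%, Eastside 45/144 = 31.2% → Northgate
Overall: Northgate 1031/2519 = 40.9%, Eastside 1501/2567 = 58.5% → Eastside
Northgate wins each student group but Eastside wins overall — the comparison reverses. Northgate's students skew toward remedial, which has a lower base rate.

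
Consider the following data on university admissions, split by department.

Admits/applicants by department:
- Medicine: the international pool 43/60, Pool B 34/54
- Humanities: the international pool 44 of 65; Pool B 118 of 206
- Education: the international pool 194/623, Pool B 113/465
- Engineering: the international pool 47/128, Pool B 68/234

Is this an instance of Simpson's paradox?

No

Medicine: the international pool 43/60 = 71.7%, Pool B 34/54 = 63.0% → the international pool
Humanities: the international pool 44/65 = 67.7%, Pool B 118/206 = 57.3% → the international pool
Education: the international pool 194/623 = 31.1%, Pool B 113/465 = 24.3% → the international pool
Engineering: the international pool 47/128 = 36.7%, Pool B 68/234 = 29.1% → the international pool
Overall: the international pool 328/876 = 37.4%, Pool B 333/959 = 34.7% → the international pool
The international pool wins overall and in every department group — no reversal.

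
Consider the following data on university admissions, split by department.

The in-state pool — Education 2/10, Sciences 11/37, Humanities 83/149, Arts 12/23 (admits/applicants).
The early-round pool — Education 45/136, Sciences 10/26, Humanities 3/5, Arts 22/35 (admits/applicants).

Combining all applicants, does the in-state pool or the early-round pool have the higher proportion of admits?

the in-state pool

Education: the in-state pool 2/10 = 20.0%, the early-round pool 45/136 = 33.1% → the early-round pool
Sciences: the in-state pool 11/37 = 29.7%, the early-round pool 10/26 = 38.5% → the early-round pool
Humanities: the in-state pool 83/149 = 55.7%, the early-round pool 3/5 = 60.0% → the early-round pool
Arts: the in-state pool 12/23 = 52.2%, the early-round pool 22/35 = 62.9% → the early-round pool
Overall: the in-state pool 108/219 = 49.3%, the early-round pool 80/202 = 39.6% → the in-state pool
(The early-round pool wins every department group but the in-state pool wins overall — the early-round pool's applicants skew toward the low-rate Education group.)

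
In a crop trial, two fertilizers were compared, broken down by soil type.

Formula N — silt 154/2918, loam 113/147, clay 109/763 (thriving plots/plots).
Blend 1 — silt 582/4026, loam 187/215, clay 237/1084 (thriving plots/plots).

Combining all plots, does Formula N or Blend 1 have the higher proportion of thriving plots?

Silt: Formula N 154/2918 = 5.3%, Blend 1 582/4026 = 14.5% → Blend 1
Loam: Formula N 113/147 = 76.9%, Blend 1 187/215 = 87.0% → Blend 1
Clay: Formula N 109/763 = 14.3%, Blend 1 237/1084 = 21.9% → Blend 1
Overall: Formula N 376/3828 = 9.8%, Blend 1 1006/5325 = 18.9% → Blend 1

Blend 1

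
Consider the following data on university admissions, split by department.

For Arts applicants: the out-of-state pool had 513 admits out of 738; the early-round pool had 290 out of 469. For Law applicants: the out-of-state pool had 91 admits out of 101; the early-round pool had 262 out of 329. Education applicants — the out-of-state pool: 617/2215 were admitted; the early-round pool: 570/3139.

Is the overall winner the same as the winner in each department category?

Arts: the out-of-state pool 513/738 = 69.5%, the early-round pool 290/469 = 61.8% → the out-of-state pool
Law: the out-of-state pool 91/101 = 90.1%, the early-round pool 262/329 = 79.6% → the out-of-state pool
Education: the out-of-state pool 617/2215 = 27.9%, the early-round pool 570/3139 = 18.2% → the out-of-state pool
Overall: the out-of-state pool 1221/3054 = 40.0%, the early-round pool 1122/3937 = 28.5% → the out-of-state pool
The out-of-state pool wins overall and in every department group — no reversal.

Yes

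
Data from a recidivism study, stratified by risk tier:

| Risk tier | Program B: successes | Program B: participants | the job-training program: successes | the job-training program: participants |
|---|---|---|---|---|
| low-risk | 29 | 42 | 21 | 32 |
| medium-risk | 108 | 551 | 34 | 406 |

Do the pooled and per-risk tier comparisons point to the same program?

Yes

Low-risk: Program B 29/42 = 69.0%, the job-training program 21/32 = 65.6% → Program B
Medium-risk: Program B 108/551 = 19.6%, the job-training program 34/406 = 8.4% → Program B
Overall: Program B 137/593 = 23.1%, the job-training program 55/438 = 12.6% → Program B
Program B wins overall and in every risk group — no reversal.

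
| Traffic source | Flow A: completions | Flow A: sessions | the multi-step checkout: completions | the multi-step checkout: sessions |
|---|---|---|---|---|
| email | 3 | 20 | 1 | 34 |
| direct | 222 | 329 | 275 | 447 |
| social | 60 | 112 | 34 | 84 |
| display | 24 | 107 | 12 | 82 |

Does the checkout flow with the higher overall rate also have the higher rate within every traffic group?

Yes

Email: Flow A 3/20 = 15.0%, the multi-step checkout 1/34 = 2.9% → Flow A
Direct: Flow A 222/329 = 67.5%, the multi-step checkout 275/447 = 61.5% → Flow A
Social: Flow A 60/112 = 53.6%, the multi-step checkout 34/84 = 40.5% → Flow A
Display: Flow A 24/107 = 22.4%, the multi-step checkout 12/82 = 14.6% → Flow A
Overall: Flow A 309/568 = 54.4%, the multi-step checkout 322/647 = 49.8% → Flow A
Flow A wins overall and in every traffic group — no reversal.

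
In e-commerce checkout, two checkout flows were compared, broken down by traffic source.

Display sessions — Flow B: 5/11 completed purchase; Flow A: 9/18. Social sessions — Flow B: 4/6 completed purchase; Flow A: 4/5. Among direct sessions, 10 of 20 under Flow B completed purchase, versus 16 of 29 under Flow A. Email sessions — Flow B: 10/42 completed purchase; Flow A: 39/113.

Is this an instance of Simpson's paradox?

No

Display: Flow B 5/11 = 45.5%, Flow A 9/18 = 50.0% → Flow A
Social: Flow B 4/6 = 66.7%, Flow A 4/5 = 80.0% → Flow A
Direct: Flow B 10/20 = 50.0%, Flow A 16/29 = 55.2% → Flow A
Email: Flow B 10/42 = 23.8%, Flow A 39/113 = 34.5% → Flow A
Overall: Flow B 29/79 = 36.7%, Flow A 68/165 = 41.2% → Flow A
Flow A wins overall and in every traffic group — no reversal.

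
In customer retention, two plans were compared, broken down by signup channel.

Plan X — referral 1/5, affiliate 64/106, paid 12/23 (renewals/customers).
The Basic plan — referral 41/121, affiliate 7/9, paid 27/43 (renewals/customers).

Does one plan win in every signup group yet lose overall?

Yes

Referral: Plan X 1/5 = 20.0%, the Basic plan 41/121 = 33.9% → the Basic plan
Affiliate: Plan X 64/106 = 60.4%, the Basic plan 7/9 = 77.8% → the Basic plan
Paid: Plan X 12/23 = 52.2%, the Basic plan 27/43 = 62.8% → the Basic plan
Overall: Plan X 77/134 = 57.5%, the Basic plan 75/173 = 43.4% → Plan X
The Basic plan wins each signup group but Plan X wins overall — the comparison reverses. The Basic plan's customers skew toward referral, which has a lower base rate.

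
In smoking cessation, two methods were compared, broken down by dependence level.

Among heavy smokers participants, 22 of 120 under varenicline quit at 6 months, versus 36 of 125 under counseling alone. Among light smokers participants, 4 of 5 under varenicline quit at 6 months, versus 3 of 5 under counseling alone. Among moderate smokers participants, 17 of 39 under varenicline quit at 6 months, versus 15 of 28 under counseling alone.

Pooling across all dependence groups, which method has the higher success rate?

Heavy smokers: varenicline 22/120 = 18.3%, counseling alone 36/125 = 28.8% → counseling alone
Light smokers: varenicline 4/5 = 80.0%, counseling alone 3/5 = 60.0% → varenicline
Moderate smokers: varenicline 17/39 = 43.6%, counseling alone 15/28 = 53.6% → counseling alone
Overall: varenicline 43/164 = 26.2%, counseling alone 54/158 = 34.2% → counseling alone
(Neither sweeps every dependence group, but counseling alone has the higher pooled rate.)

counseling alone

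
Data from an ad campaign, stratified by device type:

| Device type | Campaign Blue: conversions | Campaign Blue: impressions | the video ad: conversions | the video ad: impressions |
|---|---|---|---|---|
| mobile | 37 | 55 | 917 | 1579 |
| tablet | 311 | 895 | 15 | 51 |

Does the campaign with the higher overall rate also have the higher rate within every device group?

Mobile: Campaign Blue 37/55 = 67.3%, the video ad 917/1579 = 58.1% → Campaign Blue
Tablet: Campaign Blue 311/895 = 34.7%, the video ad 15/51 = 29.4% → Campaign Blue
Overall: Campaign Blue 348/950 = 36.6%, the video ad 932/1630 = 57.2% → the video ad
Campaign Blue wins each device group but the video ad wins overall — the comparison reverses. Campaign Blue's impressions skew toward tablet, which has a lower base rate.

No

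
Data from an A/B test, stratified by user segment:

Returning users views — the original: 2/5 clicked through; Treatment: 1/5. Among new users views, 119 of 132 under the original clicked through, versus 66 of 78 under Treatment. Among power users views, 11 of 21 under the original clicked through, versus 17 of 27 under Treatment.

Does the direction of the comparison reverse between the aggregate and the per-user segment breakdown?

Returning users: the original 2/5 = 40.0%, Treatment 1/5 = 20.0% → the original
New users: the original 119/132 = 90.2%, Treatment 66/78 = 84.6% → the original
Power users: the original 11/21 = 52.4%, Treatment 17/27 = 63.0% → Treatment
Overall: the original 132/158 = 83.5%, Treatment 84/110 = 76.4% → the original
Neither sweeps: the original wins 2 of 3 groups, Treatment wins 1. The original wins overall but not every group — no Simpson reversal.

No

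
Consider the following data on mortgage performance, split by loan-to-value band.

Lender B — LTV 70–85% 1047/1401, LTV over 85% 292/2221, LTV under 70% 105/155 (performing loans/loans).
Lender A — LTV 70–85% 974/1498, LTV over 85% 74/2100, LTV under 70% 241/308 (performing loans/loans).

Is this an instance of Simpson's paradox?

LTV 70–85%: Lender B 1047/1401 = 74.7%, Lender A 974/1498 = 65.0% → Lender B
LTV over 85%: Lender B 292/2221 = 13.1%, Lender A 74/2100 = 3.5% → Lender B
LTV under 70%: Lender B 105/155 = 67.7%, Lender A 241/308 = 78.2% → Lender A
Overall: Lender B 1444/3777 = 38.2%, Lender A 1289/3906 = 33.0% → Lender B
Neither sweeps: Lender B wins 2 of 3 groups, Lender A wins 1. Lender B wins overall but not every group — no Simpson reversal.

No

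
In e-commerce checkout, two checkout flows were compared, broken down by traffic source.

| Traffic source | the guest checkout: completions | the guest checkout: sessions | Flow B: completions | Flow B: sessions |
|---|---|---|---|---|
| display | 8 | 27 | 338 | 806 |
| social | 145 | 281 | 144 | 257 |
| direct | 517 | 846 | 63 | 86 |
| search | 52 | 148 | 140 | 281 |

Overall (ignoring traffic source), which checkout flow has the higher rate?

Display: the guest checkout 8/27 = 29.6%, Flow B 338/806 = 41.9% → Flow B
Social: the guest checkout 145/281 = 51.6%, Flow B 144/257 = 56.0% → Flow B
Direct: the guest checkout 517/846 = 61.1%, Flow B 63/86 = 73.3% → Flow B
Search: the guest checkout 52/148 = 35.1%, Flow B 140/281 = 49.8% → Flow B
Overall: the guest checkout 722/1302 = 55.5%, Flow B 685/1430 = 47.9% → the guest checkout
(Flow B wins every traffic group but the guest checkout wins overall — Flow B's sessions skew toward the low-rate display group.)

the guest checkout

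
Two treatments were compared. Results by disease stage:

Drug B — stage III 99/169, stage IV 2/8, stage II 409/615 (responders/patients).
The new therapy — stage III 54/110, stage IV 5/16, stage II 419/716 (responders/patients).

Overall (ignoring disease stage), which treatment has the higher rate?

Stage III: Drug B 99/169 = 58.6%, the new therapy 54/110 = 49.1% → Drug B
Stage IV: Drug B 2/8 = 25.0%, the new therapy 5/16 = 31.2% → the new therapy
Stage II: Drug B 409/615 = 66.5%, the new therapy 419/716 = 58.5% → Drug B
Overall: Drug B 510/792 = 64.4%, the new therapy 478/842 = 56.8% → Drug B
(Neither sweeps every disease group, but Drug B has the higher pooled rate.)

Drug B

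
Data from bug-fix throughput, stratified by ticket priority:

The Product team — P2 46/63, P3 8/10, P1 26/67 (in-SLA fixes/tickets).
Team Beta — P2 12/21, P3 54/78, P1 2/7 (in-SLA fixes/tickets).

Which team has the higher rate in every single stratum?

P2: the Product team 46/63 = 73.0%, Team Beta 12/21 = 57.1% → the Product team
P3: the Product team 8/10 = 80.0%, Team Beta 54/78 = 69.2% → the Product team
P1: the Product team 26/67 = 38.8%, Team Beta 2/7 = 28.6% → the Product team
The Product team has the higher rate in all 3 groups.

the Product team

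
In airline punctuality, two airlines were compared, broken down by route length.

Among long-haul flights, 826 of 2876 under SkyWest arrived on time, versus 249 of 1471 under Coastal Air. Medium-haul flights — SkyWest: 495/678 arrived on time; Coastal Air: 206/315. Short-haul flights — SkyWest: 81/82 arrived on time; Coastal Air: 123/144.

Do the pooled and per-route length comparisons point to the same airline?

Yes

Long-haul: SkyWest 826/2876 = 28.7%, Coastal Air 249/1471 = 16.9% → SkyWest
Medium-haul: SkyWest 495/678 = 73.0%, Coastal Air 206/315 = 65.4% → SkyWest
Short-haul: SkyWest 81/82 = 98.8%, Coastal Air 123/144 = 85.4% → SkyWest
Overall: SkyWest 1402/3636 = 38.6%, Coastal Air 578/1930 = 29.9% → SkyWest
SkyWest wins overall and in every route group — no reversal.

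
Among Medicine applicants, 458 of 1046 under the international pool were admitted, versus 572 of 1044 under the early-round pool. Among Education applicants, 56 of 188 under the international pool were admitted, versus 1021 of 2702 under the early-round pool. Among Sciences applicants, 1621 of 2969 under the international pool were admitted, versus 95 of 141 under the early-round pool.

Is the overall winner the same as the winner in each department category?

No

Medicine: the international pool 458/1046 = 43.8%, the early-round pool 572/1044 = 54.8% → the early-round pool
Education: the international pool 56/188 = 29.8%, the early-round pool 1021/2702 = 37.8% → the early-round pool
Sciences: the international pool 1621/2969 = 54.6%, the early-round pool 95/141 = 67.4% → the early-round pool
Overall: the international pool 2135/4203 = 50.8%, the early-round pool 1688/3887 = 43.4% → the international pool
The early-round pool wins each department group but the international pool wins overall — the comparison reverses. The early-round pool's applicants skew toward Education, which has a lower base rate.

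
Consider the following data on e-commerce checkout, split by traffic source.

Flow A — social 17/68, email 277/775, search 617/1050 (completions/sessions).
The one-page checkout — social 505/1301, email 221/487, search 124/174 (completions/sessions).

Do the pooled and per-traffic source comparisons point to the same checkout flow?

No

Social: Flow A 17/68 = 25.0%, the one-page checkout 505/1301 = 38.8% → the one-page checkout
Email: Flow A 277/775 = 35.7%, the one-page checkout 221/487 = 45.4% → the one-page checkout
Search: Flow A 617/1050 = 58.8%, the one-page checkout 124/174 = 71.3% → the one-page checkout
Overall: Flow A 911/1893 = 48.1%, the one-page checkout 850/1962 = 43.3% → Flow A
The one-page checkout wins each traffic group but Flow A wins overall — the comparison reverses. The one-page checkout's sessions skew toward social, which has a lower base rate.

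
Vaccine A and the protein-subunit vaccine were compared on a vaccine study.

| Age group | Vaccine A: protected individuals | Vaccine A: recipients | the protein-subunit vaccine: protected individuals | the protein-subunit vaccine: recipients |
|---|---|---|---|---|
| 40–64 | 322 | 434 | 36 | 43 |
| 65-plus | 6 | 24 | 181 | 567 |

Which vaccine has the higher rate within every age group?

40–64: Vaccine A 322/434 = 74.2%, the protein-subunit vaccine 36/43 = 83.7% → the protein-subunit vaccine
65-plus: Vaccine A 6/24 = 25.0%, the protein-subunit vaccine 181/567 = 31.9% → the protein-subunit vaccine
The protein-subunit vaccine has the higher rate in both groups.

the protein-subunit vaccine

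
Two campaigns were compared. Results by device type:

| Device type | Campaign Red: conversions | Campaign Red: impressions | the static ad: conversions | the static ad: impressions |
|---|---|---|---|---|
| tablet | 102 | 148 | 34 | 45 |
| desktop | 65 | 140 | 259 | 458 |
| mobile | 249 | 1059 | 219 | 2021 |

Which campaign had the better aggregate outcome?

Tablet: Campaign Red 102/148 = 68.9%, the static ad 34/45 = 75.6% → the static ad
Desktop: Campaign Red 65/140 = 46.4%, the static ad 259/458 = 56.6% → the static ad
Mobile: Campaign Red 249/1059 = 23.5%, the static ad 219/2021 = 10.8% → Campaign Red
Overall: Campaign Red 416/1347 = 30.9%, the static ad 512/2524 = 20.3% → Campaign Red
(Neither sweeps every device group, but Campaign Red has the higher pooled rate.)

Campaign Red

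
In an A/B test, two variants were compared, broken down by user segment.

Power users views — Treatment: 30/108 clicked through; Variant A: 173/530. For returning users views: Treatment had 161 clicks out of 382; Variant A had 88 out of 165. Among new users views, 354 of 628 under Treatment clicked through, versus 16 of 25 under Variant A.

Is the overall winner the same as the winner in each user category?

Power users: Treatment 30/108 = 27.8%, Variant A 173/530 = 32.6% → Variant A
Returning users: Treatment 161/382 = 42.1%, Variant A 88/165 = 53.3% → Variant A
New users: Treatment 354/628 = 56.4%, Variant A 16/25 = 64.0% → Variant A
Overall: Treatment 545/1118 = 48.7%, Variant A 277/720 = 38.5% → Treatment
Variant A wins each user group but Treatment wins overall — the comparison reverses. Variant A's views skew toward power users, which has a lower base rate.

No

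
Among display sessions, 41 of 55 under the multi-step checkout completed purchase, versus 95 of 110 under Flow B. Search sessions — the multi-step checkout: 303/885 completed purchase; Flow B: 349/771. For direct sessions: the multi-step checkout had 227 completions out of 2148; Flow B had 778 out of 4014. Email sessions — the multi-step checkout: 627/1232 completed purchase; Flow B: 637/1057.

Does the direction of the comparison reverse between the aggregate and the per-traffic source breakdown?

No

Display: the multi-step checkout 41/55 = 74.5%, Flow B 95/110 = 86.4% → Flow B
Search: the multi-step checkout 303/885 = 34.2%, Flow B 349/771 = 45.3% → Flow B
Direct: the multi-step checkout 227/2148 = 10.6%, Flow B 778/4014 = 19.4% → Flow B
Email: the multi-step checkout 627/1232 = 50.9%, Flow B 637/1057 = 60.3% → Flow B
Overall: the multi-step checkout 1198/4320 = 27.7%, Flow B 1859/5952 = 31.2% → Flow B
Flow B wins overall and in every traffic group — no reversal.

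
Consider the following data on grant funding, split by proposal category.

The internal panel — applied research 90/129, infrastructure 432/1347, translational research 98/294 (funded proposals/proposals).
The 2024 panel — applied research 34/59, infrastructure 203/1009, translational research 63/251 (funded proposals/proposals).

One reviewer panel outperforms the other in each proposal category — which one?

Applied research: the internal panel 90/129 = 69.8%, the 2024 panel 34/59 = 57.6% → the internal panel
Infrastructure: the internal panel 432/1347 = 32.1%, the 2024 panel 203/1009 = 20.1% → the internal panel
Translational research: the internal panel 98/294 = 33.3%, the 2024 panel 63/251 = 25.1% → the internal panel
The internal panel has the higher rate in all 3 groups.

the internal panel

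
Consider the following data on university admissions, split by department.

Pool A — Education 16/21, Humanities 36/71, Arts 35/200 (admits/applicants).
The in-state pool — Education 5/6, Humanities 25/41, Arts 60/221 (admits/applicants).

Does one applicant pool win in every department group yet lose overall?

No

Education: Pool A 16/21 = 76.2%, the in-state pool 5/6 = 83.3% → the in-state pool
Humanities: Pool A 36/71 = 50.7%, the in-state pool 25/41 = 61.0% → the in-state pool
Arts: Pool A 35/200 = 17.5%, the in-state pool 60/221 = 27.1% → the in-state pool
Overall: Pool A 87/292 = 29.8%, the in-state pool 90/268 = 33.6% → the in-state pool
The in-state pool wins overall and in every department group — no reversal.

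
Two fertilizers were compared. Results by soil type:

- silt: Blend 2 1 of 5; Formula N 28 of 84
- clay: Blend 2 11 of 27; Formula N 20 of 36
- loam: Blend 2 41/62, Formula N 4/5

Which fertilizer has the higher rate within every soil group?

Silt: Blend 2 1/5 = 20.0%, Formula N 28/84 = 33.3% → Formula N
Clay: Blend 2 11/27 = 40.7%, Formula N 20/36 = 55.6% → Formula N
Loam: Blend 2 41/62 = 66.1%, Formula N 4/5 = 80.0% → Formula N
Formula N has the higher rate in all 3 groups.

Formula N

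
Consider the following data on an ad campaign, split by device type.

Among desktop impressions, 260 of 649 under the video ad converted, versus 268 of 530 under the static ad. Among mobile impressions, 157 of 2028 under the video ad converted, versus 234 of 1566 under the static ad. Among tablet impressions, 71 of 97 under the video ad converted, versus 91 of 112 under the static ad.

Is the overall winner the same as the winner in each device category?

Yes

Desktop: the video ad 260/649 = 40.1%, the static ad 268/530 = 50.6% → the static ad
Mobile: the video ad 157/2028 = 7.7%, the static ad 234/1566 = 14.9% → the static ad
Tablet: the video ad 71/97 = 73.2%, the static ad 91/112 = 81.2% → the static ad
Overall: the video ad 488/2774 = 17.6%, the static ad 593/2208 = 26.9% → the static ad
The static ad wins overall and in every device group — no reversal.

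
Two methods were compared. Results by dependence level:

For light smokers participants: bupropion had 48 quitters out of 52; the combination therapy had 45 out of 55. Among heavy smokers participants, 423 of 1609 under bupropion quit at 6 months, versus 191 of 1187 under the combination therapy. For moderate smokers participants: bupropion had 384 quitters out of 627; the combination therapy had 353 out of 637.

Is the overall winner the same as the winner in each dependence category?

Yes

Light smokers: bupropion 48/52 = 92.3%, the combination therapy 45/55 = 81.8% → bupropion
Heavy smokers: bupropion 423/1609 = 26.3%, the combination therapy 191/1187 = 16.1% → bupropion
Moderate smokers: bupropion 384/627 = 61.2%, the combination therapy 353/637 = 55.4% → bupropion
Overall: bupropion 855/2288 = 37.4%, the combination therapy 589/1879 = 31.3% → bupropion
Bupropion wins overall and in every dependence group — no reversal.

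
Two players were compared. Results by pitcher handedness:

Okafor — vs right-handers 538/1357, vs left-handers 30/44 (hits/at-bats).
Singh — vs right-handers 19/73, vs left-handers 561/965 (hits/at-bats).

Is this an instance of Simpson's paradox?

Vs right-handers: Okafor 538/1357 = 39.6%, Singh 19/73 = 26.0% → Okafor
Vs left-handers: Okafor 30/44 = 68.2%, Singh 561/965 = 58.1% → Okafor
Overall: Okafor 568/1401 = 40.5%, Singh 580/1038 = 55.9% → Singh
Okafor wins each pitcher group but Singh wins overall — the comparison reverses. Okafor's at-bats skew toward vs right-handers, which has a lower base rate.

Yes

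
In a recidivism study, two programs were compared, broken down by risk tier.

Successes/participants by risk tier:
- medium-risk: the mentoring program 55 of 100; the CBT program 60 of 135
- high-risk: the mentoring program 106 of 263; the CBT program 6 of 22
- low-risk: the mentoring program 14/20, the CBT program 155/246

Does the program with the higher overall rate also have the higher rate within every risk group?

No

Medium-risk: the mentoring program 55/100 = 55.0%, the CBT program 60/135 = 44.4% → the mentoring program
High-risk: the mentoring program 106/263 = 40.3%, the CBT program 6/22 = 27.3% → the mentoring program
Low-risk: the mentoring program 14/20 = 70.0%, the CBT program 155/246 = 63.0% → the mentoring program
Overall: the mentoring program 175/383 = 45.7%, the CBT program 221/403 = 54.8% → the CBT program
The mentoring program wins each risk group but the CBT program wins overall — the comparison reverses. The mentoring program's participants skew toward high-risk, which has a lower base rate.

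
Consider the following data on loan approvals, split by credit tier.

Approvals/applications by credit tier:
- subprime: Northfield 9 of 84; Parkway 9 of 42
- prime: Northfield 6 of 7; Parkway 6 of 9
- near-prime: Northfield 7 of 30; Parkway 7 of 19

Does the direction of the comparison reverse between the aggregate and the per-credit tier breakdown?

No

Subprime: Northfield 9/84 = 10.7%, Parkway 9/42 = 21.4% → Parkway
Prime: Northfield 6/7 = 85.7%, Parkway 6/9 = 66.7% → Northfield
Near-prime: Northfield 7/30 = 23.3%, Parkway 7/19 = 36.8% → Parkway
Overall: Northfield 22/121 = 18.2%, Parkway 22/70 = 31.4% → Parkway
Neither sweeps: Northfield wins 1 of 3 groups, Parkway wins 2. Parkway wins overall but not every group — no Simpson reversal.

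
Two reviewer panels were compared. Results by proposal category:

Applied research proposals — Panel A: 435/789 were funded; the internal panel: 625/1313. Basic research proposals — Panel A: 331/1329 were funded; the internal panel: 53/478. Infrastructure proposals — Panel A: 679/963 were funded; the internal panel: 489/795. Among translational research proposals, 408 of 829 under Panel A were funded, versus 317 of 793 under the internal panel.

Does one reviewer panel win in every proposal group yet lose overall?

Applied research: Panel A 435/789 = 55.1%, the internal panel 625/1313 = 47.6% → Panel A
Basic research: Panel A 331/1329 = 24.9%, the internal panel 53/478 = 11.1% → Panel A
Infrastructure: Panel A 679/963 = 70.5%, the internal panel 489/795 = 61.5% → Panel A
Translational research: Panel A 408/829 = 49.2%, the internal panel 317/793 = 40.0% → Panel A
Overall: Panel A 1853/3910 = 47.4%, the internal panel 1484/3379 = 43.9% → Panel A
Panel A wins overall and in every proposal group — no reversal.

No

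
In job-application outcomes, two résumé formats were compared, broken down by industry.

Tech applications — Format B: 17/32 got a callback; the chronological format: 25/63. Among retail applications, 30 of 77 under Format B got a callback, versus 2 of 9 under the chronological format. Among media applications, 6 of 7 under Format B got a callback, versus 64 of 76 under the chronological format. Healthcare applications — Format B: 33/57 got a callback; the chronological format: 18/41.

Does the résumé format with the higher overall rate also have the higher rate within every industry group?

No

Tech: Format B 17/32 = 53.1%, the chronological format 25/63 = 39.7% → Format B
Retail: Format B 30/77 = 39.0%, the chronological format 2/9 = 22.2% → Format B
Media: Format B 6/7 = 85.7%, the chronological format 64/76 = 84.2% → Format B
Healthcare: Format B 33/57 = 57.9%, the chronological format 18/41 = 43.9% → Format B
Overall: Format B 86/173 = 49.7%, the chronological format 109/189 = 57.7% → the chronological format
Format B wins each industry group but the chronological format wins overall — the comparison reverses. Format B's applications skew toward retail, which has a lower base rate.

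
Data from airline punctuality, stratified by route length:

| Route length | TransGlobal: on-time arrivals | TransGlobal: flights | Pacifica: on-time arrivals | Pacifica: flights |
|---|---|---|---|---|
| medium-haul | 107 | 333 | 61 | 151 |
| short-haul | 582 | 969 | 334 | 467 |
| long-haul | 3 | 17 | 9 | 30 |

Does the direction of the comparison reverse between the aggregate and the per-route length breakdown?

Medium-haul: TransGlobal 107/333 = 32.1%, Pacifica 61/151 = 40.4% → Pacifica
Short-haul: TransGlobal 582/969 = 60.1%, Pacifica 334/467 = 71.5% → Pacifica
Long-haul: TransGlobal 3/17 = 17.6%, Pacifica 9/30 = 30.0% → Pacifica
Overall: TransGlobal 692/1319 = 52.5%, Pacifica 404/648 = 62.3% → Pacifica
Pacifica wins overall and in every route group — no reversal.

No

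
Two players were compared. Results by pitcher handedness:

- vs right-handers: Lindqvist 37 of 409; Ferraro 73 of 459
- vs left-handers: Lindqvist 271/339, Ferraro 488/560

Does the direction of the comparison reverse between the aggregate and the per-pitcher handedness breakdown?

No

Vs right-handers: Lindqvist 37/409 = 9.0%, Ferraro 73/459 = 15.9% → Ferraro
Vs left-handers: Lindqvist 271/339 = 79.9%, Ferraro 488/560 = 87.1% → Ferraro
Overall: Lindqvist 308/748 = 41.2%, Ferraro 561/1019 = 55.1% → Ferraro
Ferraro wins overall and in every pitcher group — no reversal.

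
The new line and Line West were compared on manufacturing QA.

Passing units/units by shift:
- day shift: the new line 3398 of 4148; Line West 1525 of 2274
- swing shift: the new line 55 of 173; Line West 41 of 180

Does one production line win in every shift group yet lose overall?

Day shift: the new line 3398/4148 = 81.9%, Line West 1525/2274 = 67.1% → the new line
Swing shift: the new line 55/173 = 31.8%, Line West 41/180 = 22.8% → the new line
Overall: the new line 3453/4321 = 79.9%, Line West 1566/2454 = 63.8% → the new line
The new line wins overall and in every shift group — no reversal.

No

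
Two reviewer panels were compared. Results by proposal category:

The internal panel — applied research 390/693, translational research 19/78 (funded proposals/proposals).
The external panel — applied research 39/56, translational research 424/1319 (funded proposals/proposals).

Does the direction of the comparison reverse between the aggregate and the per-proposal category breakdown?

Applied research: the internal panel 390/693 = 56.3%, the external panel 39/56 = 69.6% → the external panel
Translational research: the internal panel 19/78 = 24.4%, the external panel 424/1319 = 32.1% → the external panel
Overall: the internal panel 409/771 = 53.0%, the external panel 463/1375 = 33.7% → the internal panel
The external panel wins each proposal group but the internal panel wins overall — the comparison reverses. The external panel's proposals skew toward translational research, which has a lower base rate.

Yes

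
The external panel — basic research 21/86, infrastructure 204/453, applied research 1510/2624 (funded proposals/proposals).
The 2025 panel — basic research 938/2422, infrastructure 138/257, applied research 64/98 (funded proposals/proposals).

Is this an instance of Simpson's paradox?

Yes

Basic research: the external panel 21/86 = 24.4%, the 2025 panel 938/2422 = 38.7% → the 2025 panel
Infrastructure: the external panel 204/453 = 45.0%, the 2025 panel 138/257 = 53.7% → the 2025 panel
Applied research: the external panel 1510/2624 = 57.5%, the 2025 panel 64/98 = 65.3% → the 2025 panel
Overall: the external panel 1735/3163 = 54.9%, the 2025 panel 1140/2777 = 41.1% → the external panel
The 2025 panel wins each proposal group but the external panel wins overall — the comparison reverses. The 2025 panel's proposals skew toward basic research, which has a lower base rate.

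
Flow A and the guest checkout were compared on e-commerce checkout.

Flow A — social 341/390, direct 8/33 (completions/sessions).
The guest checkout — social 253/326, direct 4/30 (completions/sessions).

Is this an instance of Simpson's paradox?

Social: Flow A 341/390 = 87.4%, the guest checkout 253/326 = 77.6% → Flow A
Direct: Flow A 8/33 = 24.2%, the guest checkout 4/30 = 13.3% → Flow A
Overall: Flow A 349/423 = 82.5%, the guest checkout 257/356 = 72.2% → Flow A
Flow A wins overall and in every traffic group — no reversal.

No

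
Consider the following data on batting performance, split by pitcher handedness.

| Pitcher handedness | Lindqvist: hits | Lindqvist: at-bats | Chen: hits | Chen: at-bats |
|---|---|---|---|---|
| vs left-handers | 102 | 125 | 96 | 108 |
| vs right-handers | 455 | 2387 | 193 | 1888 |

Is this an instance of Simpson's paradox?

Vs left-handers: Lindqvist 102/125 = 81.6%, Chen 96/108 = 88.9% → Chen
Vs right-handers: Lindqvist 455/2387 = 19.1%, Chen 193/1888 = 10.2% → Lindqvist
Overall: Lindqvist 557/2512 = 22.2%, Chen 289/1996 = 14.5% → Lindqvist
Neither sweeps: Lindqvist wins 1 of 2 groups, Chen wins 1. Lindqvist wins overall but not every group — no Simpson reversal.

No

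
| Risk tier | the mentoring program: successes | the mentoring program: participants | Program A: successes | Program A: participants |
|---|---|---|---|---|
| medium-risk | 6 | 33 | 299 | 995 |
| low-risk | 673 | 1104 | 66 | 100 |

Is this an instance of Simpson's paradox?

Yes

Medium-risk: the mentoring program 6/33 = 18.2%, Program A 299/995 = 30.1% → Program A
Low-risk: the mentoring program 673/1104 = 61.0%, Program A 66/100 = 66.0% → Program A
Overall: the mentoring program 679/1137 = 59.7%, Program A 365/1095 = 33.3% → the mentoring program
Program A wins each risk group but the mentoring program wins overall — the comparison reverses. Program A's participants skew toward medium-risk, which has a lower base rate.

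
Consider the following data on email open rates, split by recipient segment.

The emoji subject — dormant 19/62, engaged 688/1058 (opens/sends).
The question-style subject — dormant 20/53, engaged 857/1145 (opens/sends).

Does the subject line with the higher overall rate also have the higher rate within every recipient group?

Yes

Dormant: the emoji subject 19/62 = 30.6%, the question-style subject 20/53 = 37.7% → the question-style subject
Engaged: the emoji subject 688/1058 = 65.0%, the question-style subject 857/1145 = 74.8% → the question-style subject
Overall: the emoji subject 707/1120 = 63.1%, the question-style subject 877/1198 = 73.2% → the question-style subject
The question-style subject wins overall and in every recipient group — no reversal.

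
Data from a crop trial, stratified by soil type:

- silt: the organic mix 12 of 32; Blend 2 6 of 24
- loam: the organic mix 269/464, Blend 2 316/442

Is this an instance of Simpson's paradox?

Silt: the organic mix 12/32 = 37.5%, Blend 2 6/24 = 25.0% → the organic mix
Loam: the organic mix 269/464 = 58.0%, Blend 2 316/442 = 71.5% → Blend 2
Overall: the organic mix 281/496 = 56.7%, Blend 2 322/466 = 69.1% → Blend 2
Neither sweeps: the organic mix wins 1 of 2 groups, Blend 2 wins 1. Blend 2 wins overall but not every group — no Simpson reversal.

No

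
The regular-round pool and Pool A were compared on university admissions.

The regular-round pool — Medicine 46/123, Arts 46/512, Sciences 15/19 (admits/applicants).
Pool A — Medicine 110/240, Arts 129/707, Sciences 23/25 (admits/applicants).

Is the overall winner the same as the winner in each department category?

Yes

Medicine: the regular-round pool 46/123 = 37.4%, Pool A 110/240 = 45.8% → Pool A
Arts: the regular-round pool 46/512 = 9.0%, Pool A 129/707 = 18.2% → Pool A
Sciences: the regular-round pool 15/19 = 78.9%, Pool A 23/25 = 92.0% → Pool A
Overall: the regular-round pool 107/654 = 16.4%, Pool A 262/972 = 27.0% → Pool A
Pool A wins overall and in every department group — no reversal.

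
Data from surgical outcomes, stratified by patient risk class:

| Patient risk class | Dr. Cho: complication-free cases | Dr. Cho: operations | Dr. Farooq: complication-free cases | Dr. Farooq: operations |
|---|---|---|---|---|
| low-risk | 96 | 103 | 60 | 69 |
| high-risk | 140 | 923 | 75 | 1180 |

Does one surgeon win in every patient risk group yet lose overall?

No

Low-risk: Dr. Cho 96/103 = 93.2%, Dr. Farooq 60/69 = 87.0% → Dr. Cho
High-risk: Dr. Cho 140/923 = 15.2%, Dr. Farooq 75/1180 = 6.4% → Dr. Cho
Overall: Dr. Cho 236/1026 = 23.0%, Dr. Farooq 135/1249 = 10.8% → Dr. Cho
Dr. Cho wins overall and in every patient risk group — no reversal.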